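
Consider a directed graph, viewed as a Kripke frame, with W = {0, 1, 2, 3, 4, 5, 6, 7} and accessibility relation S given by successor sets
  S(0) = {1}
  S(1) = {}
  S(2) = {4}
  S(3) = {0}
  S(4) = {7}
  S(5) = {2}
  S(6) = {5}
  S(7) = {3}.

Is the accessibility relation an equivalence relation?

No

Reflexive: no — 0 is not related to itself.
Symmetric: no — 0 S 1 but not 1 S 0.
Transitive: no — 2 S 4 and 4 S 7, but not 2 S 7.
So S is not an equivalence relation.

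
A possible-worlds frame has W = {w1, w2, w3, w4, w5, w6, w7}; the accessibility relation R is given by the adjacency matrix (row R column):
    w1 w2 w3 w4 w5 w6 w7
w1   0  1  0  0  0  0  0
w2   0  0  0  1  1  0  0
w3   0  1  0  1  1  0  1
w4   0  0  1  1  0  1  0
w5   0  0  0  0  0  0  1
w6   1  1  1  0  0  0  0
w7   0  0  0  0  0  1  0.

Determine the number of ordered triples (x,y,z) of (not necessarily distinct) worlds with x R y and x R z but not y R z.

Enumerating: (w1,w2,w2), (w2,w4,w5), (w2,w5,w4), (w2,w5,w5), (w3,w2,w2), (w3,w2,w7), (w3,w4,w2), (w3,w4,w5), (w3,w4,w7), (w3,w5,w2), (w3,w5,w4), (w3,w5,w5), … and 17 more.
Total: 29.

29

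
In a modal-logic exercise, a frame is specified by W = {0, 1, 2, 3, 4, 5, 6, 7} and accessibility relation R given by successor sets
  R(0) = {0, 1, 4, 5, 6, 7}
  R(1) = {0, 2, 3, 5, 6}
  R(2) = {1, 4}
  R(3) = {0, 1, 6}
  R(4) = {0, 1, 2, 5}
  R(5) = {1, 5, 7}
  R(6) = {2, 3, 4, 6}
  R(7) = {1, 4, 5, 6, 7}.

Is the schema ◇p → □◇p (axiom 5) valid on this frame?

No

Axiom 5 corresponds to the accessibility relation being Euclidean.
Euclidean: no — 0 R 1 and 0 R 4, but not 1 R 4.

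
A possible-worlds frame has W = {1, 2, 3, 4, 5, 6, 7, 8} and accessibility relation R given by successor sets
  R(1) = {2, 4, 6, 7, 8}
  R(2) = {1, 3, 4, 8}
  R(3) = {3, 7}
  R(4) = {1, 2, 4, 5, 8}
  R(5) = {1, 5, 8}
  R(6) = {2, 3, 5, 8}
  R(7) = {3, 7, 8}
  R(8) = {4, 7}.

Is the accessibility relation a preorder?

Reflexive: no — 1 is not related to itself.
Transitive: no — 1 R 2 and 2 R 3, but not 1 R 3.
So R is not a preorder.

No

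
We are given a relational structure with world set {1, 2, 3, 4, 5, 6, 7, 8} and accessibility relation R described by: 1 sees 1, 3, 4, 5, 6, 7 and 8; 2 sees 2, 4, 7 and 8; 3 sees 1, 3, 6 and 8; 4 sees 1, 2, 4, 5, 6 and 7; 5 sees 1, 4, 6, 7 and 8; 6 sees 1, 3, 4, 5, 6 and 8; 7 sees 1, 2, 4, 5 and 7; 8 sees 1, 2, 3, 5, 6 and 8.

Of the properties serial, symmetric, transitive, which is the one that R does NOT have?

transitive

Serial: yes — every world has a successor (e.g. 1 R 1).
Symmetric: yes — every pair in R has its reverse in R.
Transitive: no — 1 R 4 and 4 R 2, but not 1 R 2.
Only transitive fails.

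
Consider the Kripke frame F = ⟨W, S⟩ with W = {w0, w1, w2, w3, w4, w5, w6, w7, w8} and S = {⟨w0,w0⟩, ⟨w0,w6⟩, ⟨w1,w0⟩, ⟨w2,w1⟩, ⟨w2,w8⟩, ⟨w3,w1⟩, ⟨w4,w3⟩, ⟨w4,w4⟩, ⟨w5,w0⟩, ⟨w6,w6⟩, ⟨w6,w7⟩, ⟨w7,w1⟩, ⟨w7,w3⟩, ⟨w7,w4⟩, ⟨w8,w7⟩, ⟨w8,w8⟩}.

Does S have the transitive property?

No

Transitive: no — w0 S w6 and w6 S w7, but not w0 S w7.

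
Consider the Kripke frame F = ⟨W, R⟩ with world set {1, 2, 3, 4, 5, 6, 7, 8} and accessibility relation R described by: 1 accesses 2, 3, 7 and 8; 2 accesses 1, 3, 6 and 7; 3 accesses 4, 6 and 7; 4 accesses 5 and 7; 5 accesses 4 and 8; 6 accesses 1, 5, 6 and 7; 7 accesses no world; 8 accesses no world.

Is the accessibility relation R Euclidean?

Euclidean: no — 1 R 2 and 1 R 8, but not 2 R 8.

No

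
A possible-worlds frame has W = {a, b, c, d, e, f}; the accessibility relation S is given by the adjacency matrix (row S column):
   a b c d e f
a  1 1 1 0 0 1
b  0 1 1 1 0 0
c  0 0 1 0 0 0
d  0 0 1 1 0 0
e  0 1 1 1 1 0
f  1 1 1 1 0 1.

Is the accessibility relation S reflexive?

Yes

Reflexive: yes — every world is S-related to itself.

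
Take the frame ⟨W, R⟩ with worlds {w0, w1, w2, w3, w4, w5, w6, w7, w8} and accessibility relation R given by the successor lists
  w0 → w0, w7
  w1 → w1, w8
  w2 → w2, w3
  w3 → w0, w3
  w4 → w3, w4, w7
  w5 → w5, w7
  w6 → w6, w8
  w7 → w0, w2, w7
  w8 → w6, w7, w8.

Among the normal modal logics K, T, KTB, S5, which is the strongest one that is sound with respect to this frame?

T

Reflexive (axiom T): yes — every world is R-related to itself.
Symmetric (axiom B): no — w1 R w8 but not w8 R w1.
Euclidean (axiom 5): no — w4 R w3 and w4 R w7, but not w3 R w7.
So F validates K, T; KTB would additionally require R to be symmetric. The strongest is T.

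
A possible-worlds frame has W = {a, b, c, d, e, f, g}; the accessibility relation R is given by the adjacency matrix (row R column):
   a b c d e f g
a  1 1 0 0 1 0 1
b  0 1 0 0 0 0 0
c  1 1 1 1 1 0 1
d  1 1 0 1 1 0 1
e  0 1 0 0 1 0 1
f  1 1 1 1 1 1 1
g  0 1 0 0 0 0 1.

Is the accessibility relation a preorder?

Reflexive: yes — every world is R-related to itself.
Transitive: yes — every two-step R-path is closed by a direct edge.
So R is a preorder.

Yes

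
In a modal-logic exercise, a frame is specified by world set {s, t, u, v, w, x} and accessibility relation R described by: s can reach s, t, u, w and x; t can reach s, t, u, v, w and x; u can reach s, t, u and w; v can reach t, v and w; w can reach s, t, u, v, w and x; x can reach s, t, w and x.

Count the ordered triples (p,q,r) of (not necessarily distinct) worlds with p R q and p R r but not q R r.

Enumerating: (s,u,x), (s,x,u), (t,s,v), (t,u,v), (t,u,x), (t,v,s), (t,v,u), (t,v,x), (t,x,u), (t,x,v), (w,s,v), (w,u,v), (w,u,x), (w,v,s), (w,v,u), (w,v,x), (w,x,u), (w,x,v).

18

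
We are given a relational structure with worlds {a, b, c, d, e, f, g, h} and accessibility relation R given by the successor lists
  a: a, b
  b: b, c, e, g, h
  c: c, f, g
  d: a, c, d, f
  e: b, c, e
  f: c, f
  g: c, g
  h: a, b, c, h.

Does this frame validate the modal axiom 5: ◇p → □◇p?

No

The schema 5 characterises exactly the Euclidean frames.
Euclidean: no — b R c and b R e, but not c R e.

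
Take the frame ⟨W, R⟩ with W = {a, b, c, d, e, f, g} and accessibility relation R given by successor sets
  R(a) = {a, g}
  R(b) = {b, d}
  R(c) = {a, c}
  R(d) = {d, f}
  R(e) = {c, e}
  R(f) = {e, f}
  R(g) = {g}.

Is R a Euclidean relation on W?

No

Euclidean: no — a R g and a R a, but not g R a.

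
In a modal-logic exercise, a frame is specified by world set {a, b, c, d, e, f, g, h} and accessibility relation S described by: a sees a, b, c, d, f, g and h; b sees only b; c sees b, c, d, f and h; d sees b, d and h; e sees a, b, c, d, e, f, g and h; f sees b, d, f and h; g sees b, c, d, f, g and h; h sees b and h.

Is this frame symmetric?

Symmetric: no — a S b but not b S a.

No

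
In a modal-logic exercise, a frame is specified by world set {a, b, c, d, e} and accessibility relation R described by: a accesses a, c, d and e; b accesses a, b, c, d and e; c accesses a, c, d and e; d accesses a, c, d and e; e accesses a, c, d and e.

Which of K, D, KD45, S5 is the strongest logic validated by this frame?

Serial (axiom D): yes — every world has a successor (e.g. a R a).
Euclidean (axiom 5): no — b R a and b R b, but not a R b.
Transitive (axiom 4): yes — every two-step R-path is closed by a direct edge.
Reflexive (axiom T): yes — every world is R-related to itself.
So F validates K, D; KD45 would additionally require R to be Euclidean. The strongest is D.

D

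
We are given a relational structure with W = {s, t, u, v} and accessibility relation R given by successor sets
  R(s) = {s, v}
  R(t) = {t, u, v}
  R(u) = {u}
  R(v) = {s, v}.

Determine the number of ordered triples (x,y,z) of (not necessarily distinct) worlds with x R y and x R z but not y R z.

4

Enumerating: (t,u,t), (t,u,v), (t,v,t), (t,v,u).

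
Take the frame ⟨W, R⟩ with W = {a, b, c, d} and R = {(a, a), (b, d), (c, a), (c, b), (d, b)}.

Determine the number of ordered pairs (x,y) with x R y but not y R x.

Enumerating: (c,a), (c,b).

2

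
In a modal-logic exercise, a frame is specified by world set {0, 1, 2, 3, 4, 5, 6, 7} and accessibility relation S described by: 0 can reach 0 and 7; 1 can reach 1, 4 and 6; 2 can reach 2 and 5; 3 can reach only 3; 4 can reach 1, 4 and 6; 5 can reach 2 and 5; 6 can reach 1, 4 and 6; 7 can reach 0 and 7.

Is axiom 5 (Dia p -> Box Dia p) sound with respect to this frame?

By correspondence theory, 5 is valid on a frame iff S is Euclidean.
Euclidean: yes — any two successors of a common world are S-related.

Yes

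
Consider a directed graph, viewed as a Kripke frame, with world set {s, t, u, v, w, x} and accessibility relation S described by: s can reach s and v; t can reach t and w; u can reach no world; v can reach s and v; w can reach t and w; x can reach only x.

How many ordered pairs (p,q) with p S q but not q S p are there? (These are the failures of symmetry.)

S is symmetric; there are no such tuples.

0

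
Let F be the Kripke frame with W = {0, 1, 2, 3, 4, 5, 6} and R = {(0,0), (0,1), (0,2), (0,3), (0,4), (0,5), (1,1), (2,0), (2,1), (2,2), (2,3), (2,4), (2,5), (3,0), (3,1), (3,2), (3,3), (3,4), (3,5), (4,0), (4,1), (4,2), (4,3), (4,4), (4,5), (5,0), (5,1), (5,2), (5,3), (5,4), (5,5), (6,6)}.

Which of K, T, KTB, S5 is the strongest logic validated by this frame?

T

Reflexive (axiom T): yes — every world is R-related to itself.
Symmetric (axiom B): no — 0 R 1 but not 1 R 0.
Euclidean (axiom 5): no — 0 R 1 and 0 R 2, but not 1 R 2.
So F validates K, T; KTB would additionally require R to be symmetric. The strongest is T.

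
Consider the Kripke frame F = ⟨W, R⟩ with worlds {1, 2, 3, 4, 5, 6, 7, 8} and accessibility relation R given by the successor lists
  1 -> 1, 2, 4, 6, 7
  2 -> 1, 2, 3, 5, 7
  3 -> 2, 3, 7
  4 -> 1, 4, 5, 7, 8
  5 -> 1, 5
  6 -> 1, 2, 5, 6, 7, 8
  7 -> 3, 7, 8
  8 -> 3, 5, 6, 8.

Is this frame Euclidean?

Euclidean: no — 1 R 2 and 1 R 4, but not 2 R 4.

No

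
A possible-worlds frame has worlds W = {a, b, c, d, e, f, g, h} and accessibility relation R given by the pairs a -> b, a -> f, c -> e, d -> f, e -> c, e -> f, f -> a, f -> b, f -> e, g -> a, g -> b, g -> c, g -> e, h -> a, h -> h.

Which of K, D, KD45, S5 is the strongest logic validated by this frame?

K

Serial (axiom D): no — b has no R-successor.
Euclidean (axiom 5): no — a R b and a R f, but not b R f.
Transitive (axiom 4): no — a R f and f R e, but not a R e.
Reflexive (axiom T): no — a is not related to itself.
So F validates K; D would additionally require R to be serial. The strongest is K.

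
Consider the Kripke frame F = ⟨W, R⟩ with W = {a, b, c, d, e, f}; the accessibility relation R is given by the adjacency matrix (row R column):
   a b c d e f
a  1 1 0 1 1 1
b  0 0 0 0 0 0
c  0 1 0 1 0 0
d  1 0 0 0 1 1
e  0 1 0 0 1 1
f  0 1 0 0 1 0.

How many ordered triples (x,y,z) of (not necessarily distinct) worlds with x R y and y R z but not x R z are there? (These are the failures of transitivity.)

8

Enumerating: (c,d,a), (c,d,e), (c,d,f), (d,a,b), (d,a,d), (d,e,b), (d,f,b), (f,e,f).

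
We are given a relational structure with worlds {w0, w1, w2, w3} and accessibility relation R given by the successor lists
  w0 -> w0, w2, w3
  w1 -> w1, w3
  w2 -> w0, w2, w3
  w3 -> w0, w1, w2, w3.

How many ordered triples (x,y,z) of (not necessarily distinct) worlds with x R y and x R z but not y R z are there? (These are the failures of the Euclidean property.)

Enumerating: (w3,w0,w1), (w3,w1,w0), (w3,w1,w2), (w3,w2,w1).

4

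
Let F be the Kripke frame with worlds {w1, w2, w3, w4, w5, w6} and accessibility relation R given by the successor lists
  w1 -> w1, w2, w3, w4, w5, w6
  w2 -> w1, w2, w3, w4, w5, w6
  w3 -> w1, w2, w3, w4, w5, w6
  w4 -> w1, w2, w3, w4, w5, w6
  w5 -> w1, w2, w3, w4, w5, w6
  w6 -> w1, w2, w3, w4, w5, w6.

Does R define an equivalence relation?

Reflexive: yes — every world is R-related to itself.
Symmetric: yes — every pair in R has its reverse in R.
Transitive: yes — every two-step R-path is closed by a direct edge.
So R is an equivalence relation.

Yes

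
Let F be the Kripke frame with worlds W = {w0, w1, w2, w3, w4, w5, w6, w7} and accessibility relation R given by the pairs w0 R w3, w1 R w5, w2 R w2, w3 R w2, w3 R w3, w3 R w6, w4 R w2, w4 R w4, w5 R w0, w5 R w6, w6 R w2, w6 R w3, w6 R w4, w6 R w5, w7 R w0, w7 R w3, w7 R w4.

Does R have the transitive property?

Transitive: no — w0 R w3 and w3 R w2, but not w0 R w2.

No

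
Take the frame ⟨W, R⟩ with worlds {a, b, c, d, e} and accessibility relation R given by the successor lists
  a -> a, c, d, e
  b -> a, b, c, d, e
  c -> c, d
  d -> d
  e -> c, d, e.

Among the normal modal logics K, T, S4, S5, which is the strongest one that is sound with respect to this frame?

S4

Reflexive (axiom T): yes — every world is R-related to itself.
Transitive (axiom 4): yes — every two-step R-path is closed by a direct edge.
Euclidean (axiom 5): no — a R c and a R e, but not c R e.
So F validates K, T, S4; S5 would additionally require R to be Euclidean. The strongest is S4.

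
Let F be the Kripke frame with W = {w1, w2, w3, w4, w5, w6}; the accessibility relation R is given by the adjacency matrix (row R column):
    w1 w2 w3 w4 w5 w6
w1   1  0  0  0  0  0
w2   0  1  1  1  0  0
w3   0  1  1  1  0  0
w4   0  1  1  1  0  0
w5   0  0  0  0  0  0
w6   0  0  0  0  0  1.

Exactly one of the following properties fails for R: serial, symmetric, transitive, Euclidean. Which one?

Serial: no — w5 has no R-successor.
Symmetric: yes — every pair in R has its reverse in R.
Transitive: yes — every two-step R-path is closed by a direct edge.
Euclidean: yes — any two successors of a common world are R-related.
Only serial fails.

serial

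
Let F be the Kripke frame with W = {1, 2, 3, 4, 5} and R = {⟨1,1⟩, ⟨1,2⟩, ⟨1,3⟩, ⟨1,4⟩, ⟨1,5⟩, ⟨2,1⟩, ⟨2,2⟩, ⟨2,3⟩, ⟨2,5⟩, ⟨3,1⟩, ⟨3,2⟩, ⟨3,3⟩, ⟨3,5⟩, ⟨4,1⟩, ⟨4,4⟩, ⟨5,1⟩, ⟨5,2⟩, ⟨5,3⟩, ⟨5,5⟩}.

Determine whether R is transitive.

Transitive: no — 2 R 1 and 1 R 4, but not 2 R 4.

No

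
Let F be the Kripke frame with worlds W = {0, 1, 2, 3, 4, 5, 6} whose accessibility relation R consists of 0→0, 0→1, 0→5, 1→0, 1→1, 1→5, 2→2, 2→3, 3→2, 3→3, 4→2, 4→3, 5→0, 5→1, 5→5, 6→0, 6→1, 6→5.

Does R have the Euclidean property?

Euclidean: yes — any two successors of a common world are R-related.

Yes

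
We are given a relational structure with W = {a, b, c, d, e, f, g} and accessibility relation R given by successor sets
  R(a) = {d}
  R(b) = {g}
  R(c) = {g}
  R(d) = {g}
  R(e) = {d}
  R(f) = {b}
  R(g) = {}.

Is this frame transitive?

No

Transitive: no — a R d and d R g, but not a R g.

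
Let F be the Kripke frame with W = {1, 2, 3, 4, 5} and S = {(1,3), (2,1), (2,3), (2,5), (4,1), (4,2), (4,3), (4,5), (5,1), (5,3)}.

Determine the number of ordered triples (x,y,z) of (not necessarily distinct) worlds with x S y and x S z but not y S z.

Enumerating: (1,3,3), (2,1,1), (2,1,5), (2,3,1), (2,3,3), (2,3,5), (2,5,5), (4,1,1), (4,1,2), (4,1,5), (4,2,2), (4,3,1), … and 8 more.
Total: 20.

20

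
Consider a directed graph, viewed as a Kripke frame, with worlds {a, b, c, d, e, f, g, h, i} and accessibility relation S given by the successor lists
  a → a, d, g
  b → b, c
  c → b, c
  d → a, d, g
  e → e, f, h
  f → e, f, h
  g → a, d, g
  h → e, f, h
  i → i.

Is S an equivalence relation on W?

Yes

Reflexive: yes — every world is S-related to itself.
Symmetric: yes — every pair in S has its reverse in S.
Transitive: yes — every two-step S-path is closed by a direct edge.
So S is an equivalence relation.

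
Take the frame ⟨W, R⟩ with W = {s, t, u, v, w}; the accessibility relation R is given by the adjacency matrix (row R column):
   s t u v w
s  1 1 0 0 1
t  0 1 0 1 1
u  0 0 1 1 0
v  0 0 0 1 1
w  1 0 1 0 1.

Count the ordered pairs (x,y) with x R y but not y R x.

6

Enumerating: (s,t), (t,v), (t,w), (u,v), (v,w), (w,u).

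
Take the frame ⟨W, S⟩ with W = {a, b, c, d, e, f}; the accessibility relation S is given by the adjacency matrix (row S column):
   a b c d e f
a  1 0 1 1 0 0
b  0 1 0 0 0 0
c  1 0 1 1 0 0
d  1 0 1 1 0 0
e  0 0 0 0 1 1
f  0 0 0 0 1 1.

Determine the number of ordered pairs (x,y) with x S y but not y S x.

0

S is symmetric; there are no such tuples.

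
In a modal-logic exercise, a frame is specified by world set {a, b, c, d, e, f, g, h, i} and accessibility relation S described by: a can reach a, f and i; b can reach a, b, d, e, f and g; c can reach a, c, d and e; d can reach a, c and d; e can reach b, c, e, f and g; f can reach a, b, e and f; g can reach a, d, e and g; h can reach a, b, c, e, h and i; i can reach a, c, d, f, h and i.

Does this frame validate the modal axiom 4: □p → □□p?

No

The schema 4 characterises exactly the transitive frames.
Transitive: no — a S f and f S b, but not a S b.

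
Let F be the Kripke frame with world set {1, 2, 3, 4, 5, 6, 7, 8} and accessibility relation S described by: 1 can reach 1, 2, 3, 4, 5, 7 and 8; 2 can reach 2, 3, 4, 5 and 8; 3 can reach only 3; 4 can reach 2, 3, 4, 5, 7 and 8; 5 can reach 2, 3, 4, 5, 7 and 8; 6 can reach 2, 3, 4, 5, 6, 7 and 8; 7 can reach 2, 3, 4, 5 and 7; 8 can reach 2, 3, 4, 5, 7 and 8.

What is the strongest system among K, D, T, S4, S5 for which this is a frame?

Serial (axiom D): yes — every world has a successor (e.g. 1 S 1).
Reflexive (axiom T): yes — every world is S-related to itself.
Transitive (axiom 4): no — 2 S 4 and 4 S 7, but not 2 S 7.
Euclidean (axiom 5): no — 1 S 2 and 1 S 7, but not 2 S 7.
So F validates K, D, T; S4 would additionally require S to be transitive. The strongest is T.

T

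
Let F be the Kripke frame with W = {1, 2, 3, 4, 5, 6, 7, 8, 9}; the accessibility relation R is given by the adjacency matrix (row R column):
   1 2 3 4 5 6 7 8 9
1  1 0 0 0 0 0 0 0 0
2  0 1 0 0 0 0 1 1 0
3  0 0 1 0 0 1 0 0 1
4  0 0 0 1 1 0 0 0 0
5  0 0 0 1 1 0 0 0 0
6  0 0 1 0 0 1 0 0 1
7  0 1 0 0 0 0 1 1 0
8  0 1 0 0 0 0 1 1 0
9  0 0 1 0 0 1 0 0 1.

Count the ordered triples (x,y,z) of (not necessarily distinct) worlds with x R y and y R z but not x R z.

R is transitive; there are no such tuples.

0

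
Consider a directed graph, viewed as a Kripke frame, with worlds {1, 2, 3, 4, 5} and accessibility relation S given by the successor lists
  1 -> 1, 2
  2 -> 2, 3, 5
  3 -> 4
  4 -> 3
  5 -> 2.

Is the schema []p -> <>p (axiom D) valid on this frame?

The schema D characterises exactly the serial frames.
Serial: yes — every world has a successor (e.g. 1 S 1).

Yes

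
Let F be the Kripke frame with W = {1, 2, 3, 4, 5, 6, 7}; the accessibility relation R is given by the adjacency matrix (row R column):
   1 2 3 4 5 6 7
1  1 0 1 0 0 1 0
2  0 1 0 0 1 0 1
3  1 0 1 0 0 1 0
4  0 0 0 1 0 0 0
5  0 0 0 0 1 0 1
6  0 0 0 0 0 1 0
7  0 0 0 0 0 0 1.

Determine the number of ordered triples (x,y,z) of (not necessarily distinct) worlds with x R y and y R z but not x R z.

0

R is transitive; there are no such tuples.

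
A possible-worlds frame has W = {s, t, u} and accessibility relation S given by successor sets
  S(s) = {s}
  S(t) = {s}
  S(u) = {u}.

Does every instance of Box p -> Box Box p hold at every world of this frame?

Yes

By correspondence theory, 4 is valid on a frame iff S is transitive.
Transitive: yes — every two-step S-path is closed by a direct edge.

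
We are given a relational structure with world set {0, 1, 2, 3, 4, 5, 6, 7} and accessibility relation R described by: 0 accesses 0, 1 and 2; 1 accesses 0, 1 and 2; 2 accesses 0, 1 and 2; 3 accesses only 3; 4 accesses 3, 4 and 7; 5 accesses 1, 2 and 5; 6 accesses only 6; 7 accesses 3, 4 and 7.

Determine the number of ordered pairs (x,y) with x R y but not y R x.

4

Enumerating: (4,3), (5,1), (5,2), (7,3).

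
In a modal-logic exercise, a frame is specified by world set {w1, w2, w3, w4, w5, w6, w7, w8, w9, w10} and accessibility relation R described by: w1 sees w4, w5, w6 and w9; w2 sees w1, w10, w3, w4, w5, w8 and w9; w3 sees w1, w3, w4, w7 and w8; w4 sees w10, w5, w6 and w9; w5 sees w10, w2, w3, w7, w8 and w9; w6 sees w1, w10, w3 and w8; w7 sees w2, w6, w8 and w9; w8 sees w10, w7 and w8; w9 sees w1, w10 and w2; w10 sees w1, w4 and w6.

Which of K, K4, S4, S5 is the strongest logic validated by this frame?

K

Transitive (axiom 4): no — w1 R w4 and w4 R w10, but not w1 R w10.
Reflexive (axiom T): no — w1 is not related to itself.
Euclidean (axiom 5): no — w1 R w5 and w1 R w4, but not w5 R w4.
So F validates K; K4 would additionally require R to be transitive. The strongest is K.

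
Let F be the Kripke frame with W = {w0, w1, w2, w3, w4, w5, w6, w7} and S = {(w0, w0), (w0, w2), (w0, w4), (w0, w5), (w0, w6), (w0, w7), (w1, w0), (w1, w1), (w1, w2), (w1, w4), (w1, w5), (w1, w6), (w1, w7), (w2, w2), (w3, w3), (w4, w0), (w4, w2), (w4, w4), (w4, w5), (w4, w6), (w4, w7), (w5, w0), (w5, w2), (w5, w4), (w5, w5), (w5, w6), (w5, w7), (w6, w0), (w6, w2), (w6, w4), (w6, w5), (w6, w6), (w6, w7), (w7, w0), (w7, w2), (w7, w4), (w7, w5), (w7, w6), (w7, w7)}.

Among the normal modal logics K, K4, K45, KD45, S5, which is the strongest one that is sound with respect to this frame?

K4

Transitive (axiom 4): yes — every two-step S-path is closed by a direct edge.
Euclidean (axiom 5): no — w0 S w2 and w0 S w4, but not w2 S w4.
Serial (axiom D): yes — every world has a successor (e.g. w0 S w0).
Reflexive (axiom T): yes — every world is S-related to itself.
So F validates K, K4; K45 would additionally require S to be Euclidean. The strongest is K4.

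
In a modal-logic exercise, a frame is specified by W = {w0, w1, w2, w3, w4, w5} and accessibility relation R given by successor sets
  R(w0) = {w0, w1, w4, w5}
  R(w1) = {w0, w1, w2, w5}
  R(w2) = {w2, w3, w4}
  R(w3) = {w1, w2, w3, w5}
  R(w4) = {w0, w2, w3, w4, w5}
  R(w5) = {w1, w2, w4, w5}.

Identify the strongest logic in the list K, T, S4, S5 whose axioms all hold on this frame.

T

Reflexive (axiom T): yes — every world is R-related to itself.
Transitive (axiom 4): no — w0 R w1 and w1 R w2, but not w0 R w2.
Euclidean (axiom 5): no — w0 R w1 and w0 R w4, but not w1 R w4.
So F validates K, T; S4 would additionally require R to be transitive. The strongest is T.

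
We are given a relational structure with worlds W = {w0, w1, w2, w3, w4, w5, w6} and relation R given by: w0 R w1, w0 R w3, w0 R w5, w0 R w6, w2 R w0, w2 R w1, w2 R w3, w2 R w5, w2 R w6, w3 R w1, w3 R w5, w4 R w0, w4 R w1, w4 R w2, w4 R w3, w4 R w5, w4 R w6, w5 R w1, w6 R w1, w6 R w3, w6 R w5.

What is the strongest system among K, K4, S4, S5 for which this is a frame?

Transitive (axiom 4): yes — every two-step R-path is closed by a direct edge.
Reflexive (axiom T): no — w0 is not related to itself.
Euclidean (axiom 5): no — w0 R w1 and w0 R w3, but not w1 R w3.
So F validates K, K4; S4 would additionally require R to be reflexive. The strongest is K4.

K4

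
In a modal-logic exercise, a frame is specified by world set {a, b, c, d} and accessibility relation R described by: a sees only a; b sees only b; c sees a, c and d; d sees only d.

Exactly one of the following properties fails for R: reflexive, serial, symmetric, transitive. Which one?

Reflexive: yes — every world is R-related to itself.
Serial: yes — every world has a successor (e.g. a R a).
Symmetric: no — c R a but not a R c.
Transitive: yes — every two-step R-path is closed by a direct edge.
Only symmetric fails.

symmetric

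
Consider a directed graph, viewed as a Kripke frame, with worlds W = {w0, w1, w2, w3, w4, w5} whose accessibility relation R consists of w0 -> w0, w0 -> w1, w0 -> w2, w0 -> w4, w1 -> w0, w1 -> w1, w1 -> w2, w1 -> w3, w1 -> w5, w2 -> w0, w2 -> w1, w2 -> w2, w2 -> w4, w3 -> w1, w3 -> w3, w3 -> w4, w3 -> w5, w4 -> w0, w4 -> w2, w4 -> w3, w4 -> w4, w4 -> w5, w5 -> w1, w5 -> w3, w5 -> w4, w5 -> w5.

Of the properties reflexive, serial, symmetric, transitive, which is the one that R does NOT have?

Reflexive: yes — every world is R-related to itself.
Serial: yes — every world has a successor (e.g. w0 R w0).
Symmetric: yes — every pair in R has its reverse in R.
Transitive: no — w0 R w1 and w1 R w3, but not w0 R w3.
Only transitive fails.

transitive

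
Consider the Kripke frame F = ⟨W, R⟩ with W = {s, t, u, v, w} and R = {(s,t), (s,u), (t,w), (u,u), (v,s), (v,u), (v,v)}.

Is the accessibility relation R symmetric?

No

Symmetric: no — s R t but not t R s.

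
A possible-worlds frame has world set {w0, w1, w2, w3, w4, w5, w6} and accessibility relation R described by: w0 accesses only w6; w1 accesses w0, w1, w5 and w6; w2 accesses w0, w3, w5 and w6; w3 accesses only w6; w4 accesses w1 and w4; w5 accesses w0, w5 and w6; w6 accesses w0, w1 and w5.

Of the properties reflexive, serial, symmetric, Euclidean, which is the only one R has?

serial

Reflexive: no — w0 is not related to itself.
Serial: yes — every world has a successor (e.g. w0 R w6).
Symmetric: no — w1 R w0 but not w0 R w1.
Euclidean: no — w1 R w0 and w1 R w5, but not w0 R w5.
Only serial holds.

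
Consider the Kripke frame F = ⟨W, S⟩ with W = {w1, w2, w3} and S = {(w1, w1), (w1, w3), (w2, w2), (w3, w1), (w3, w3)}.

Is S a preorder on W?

Yes

Reflexive: yes — every world is S-related to itself.
Transitive: yes — every two-step S-path is closed by a direct edge.
So S is a preorder.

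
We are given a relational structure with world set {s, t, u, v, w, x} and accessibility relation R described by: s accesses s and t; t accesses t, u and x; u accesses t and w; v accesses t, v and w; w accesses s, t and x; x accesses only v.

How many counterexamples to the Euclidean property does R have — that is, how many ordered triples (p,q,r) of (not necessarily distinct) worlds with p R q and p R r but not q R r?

17

Enumerating: (s,t,s), (t,u,u), (t,u,x), (t,x,t), (t,x,u), (t,x,x), (u,t,w), (u,w,w), (v,t,v), (v,t,w), (v,w,v), (v,w,w), (w,s,x), (w,t,s), (w,x,s), (w,x,t), (w,x,x).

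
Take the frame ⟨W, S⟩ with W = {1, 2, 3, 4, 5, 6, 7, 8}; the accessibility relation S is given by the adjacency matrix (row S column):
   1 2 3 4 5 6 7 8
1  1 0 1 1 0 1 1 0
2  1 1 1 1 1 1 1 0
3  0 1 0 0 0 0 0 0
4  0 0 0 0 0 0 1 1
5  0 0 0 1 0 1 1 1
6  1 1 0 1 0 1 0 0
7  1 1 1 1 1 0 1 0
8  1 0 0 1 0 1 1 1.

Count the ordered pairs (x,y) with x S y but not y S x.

13

Enumerating: (1,3), (1,4), (2,1), (2,4), (2,5), (5,4), (5,6), (5,8), (6,4), (7,3), (8,1), (8,6), (8,7).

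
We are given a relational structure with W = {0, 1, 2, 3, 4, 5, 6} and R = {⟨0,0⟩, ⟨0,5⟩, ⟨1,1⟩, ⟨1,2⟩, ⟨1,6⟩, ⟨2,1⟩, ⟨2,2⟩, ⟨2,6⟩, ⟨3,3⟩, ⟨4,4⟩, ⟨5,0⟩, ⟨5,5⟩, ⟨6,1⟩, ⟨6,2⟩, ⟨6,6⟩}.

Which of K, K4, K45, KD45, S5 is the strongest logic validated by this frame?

Transitive (axiom 4): yes — every two-step R-path is closed by a direct edge.
Euclidean (axiom 5): yes — any two successors of a common world are R-related.
Serial (axiom D): yes — every world has a successor (e.g. 0 R 0).
Reflexive (axiom T): yes — every world is R-related to itself.
So F validates K, K4, K45, KD45, S5. The strongest is S5.

S5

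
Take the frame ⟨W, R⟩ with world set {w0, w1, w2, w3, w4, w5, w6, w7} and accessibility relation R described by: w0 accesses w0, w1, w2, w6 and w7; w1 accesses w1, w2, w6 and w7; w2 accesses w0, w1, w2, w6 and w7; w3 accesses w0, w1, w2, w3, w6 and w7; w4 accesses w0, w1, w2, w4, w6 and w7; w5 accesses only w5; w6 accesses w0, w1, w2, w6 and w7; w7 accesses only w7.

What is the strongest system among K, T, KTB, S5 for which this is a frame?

Reflexive (axiom T): yes — every world is R-related to itself.
Symmetric (axiom B): no — w0 R w1 but not w1 R w0.
Euclidean (axiom 5): no — w0 R w7 and w0 R w1, but not w7 R w1.
So F validates K, T; KTB would additionally require R to be symmetric. The strongest is T.

T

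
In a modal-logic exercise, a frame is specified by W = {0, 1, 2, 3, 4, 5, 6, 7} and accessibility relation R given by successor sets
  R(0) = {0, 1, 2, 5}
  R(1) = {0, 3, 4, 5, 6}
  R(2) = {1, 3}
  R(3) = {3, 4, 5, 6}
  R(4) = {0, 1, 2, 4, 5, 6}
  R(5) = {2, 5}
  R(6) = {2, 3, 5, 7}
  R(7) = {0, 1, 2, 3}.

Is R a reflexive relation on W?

Reflexive: no — 1 is not related to itself.

No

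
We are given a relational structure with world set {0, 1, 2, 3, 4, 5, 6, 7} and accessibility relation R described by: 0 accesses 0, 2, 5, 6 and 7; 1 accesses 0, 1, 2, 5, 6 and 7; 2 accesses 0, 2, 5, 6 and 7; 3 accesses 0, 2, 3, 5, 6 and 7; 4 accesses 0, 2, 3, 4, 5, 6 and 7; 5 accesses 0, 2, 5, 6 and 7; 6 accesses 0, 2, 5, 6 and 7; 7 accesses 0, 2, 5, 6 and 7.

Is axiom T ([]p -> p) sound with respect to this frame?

Yes

The schema T characterises exactly the reflexive frames.
Reflexive: yes — every world is R-related to itself.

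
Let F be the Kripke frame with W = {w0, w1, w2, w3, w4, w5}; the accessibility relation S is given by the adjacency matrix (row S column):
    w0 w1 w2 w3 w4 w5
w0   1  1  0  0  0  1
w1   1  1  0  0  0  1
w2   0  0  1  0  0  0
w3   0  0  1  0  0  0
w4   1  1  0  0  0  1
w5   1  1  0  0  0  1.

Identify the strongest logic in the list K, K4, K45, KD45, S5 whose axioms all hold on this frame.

Transitive (axiom 4): yes — every two-step S-path is closed by a direct edge.
Euclidean (axiom 5): yes — any two successors of a common world are S-related.
Serial (axiom D): yes — every world has a successor (e.g. w0 S w0).
Reflexive (axiom T): no — w3 is not related to itself.
So F validates K, K4, K45, KD45; S5 would additionally require S to be reflexive. The strongest is KD45.

KD45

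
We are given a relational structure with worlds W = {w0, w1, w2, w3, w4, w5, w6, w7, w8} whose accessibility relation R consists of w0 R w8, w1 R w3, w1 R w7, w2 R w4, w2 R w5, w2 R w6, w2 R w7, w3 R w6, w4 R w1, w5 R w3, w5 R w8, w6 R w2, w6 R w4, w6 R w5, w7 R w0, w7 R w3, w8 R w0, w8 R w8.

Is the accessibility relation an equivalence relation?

No

Reflexive: no — w0 is not related to itself.
Symmetric: no — w1 R w3 but not w3 R w1.
Transitive: no — w1 R w3 and w3 R w6, but not w1 R w6.
So R is not an equivalence relation.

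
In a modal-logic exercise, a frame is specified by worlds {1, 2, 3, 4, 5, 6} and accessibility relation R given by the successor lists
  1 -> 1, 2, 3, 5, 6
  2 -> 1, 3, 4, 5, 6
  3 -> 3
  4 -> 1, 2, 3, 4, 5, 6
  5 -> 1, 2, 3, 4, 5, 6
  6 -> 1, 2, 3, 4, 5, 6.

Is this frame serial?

Serial: yes — every world has a successor (e.g. 1 R 1).

Yes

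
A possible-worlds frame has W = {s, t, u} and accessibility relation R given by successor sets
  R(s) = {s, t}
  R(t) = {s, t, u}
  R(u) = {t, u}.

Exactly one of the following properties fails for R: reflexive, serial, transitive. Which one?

Reflexive: yes — every world is R-related to itself.
Serial: yes — every world has a successor (e.g. s R s).
Transitive: no — s R t and t R u, but not s R u.
Only transitive fails.

transitive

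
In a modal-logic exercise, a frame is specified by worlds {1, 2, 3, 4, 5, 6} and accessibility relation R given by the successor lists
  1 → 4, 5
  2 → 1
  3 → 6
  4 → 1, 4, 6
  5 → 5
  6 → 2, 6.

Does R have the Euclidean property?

No

Euclidean: no — 1 R 4 and 1 R 5, but not 4 R 5.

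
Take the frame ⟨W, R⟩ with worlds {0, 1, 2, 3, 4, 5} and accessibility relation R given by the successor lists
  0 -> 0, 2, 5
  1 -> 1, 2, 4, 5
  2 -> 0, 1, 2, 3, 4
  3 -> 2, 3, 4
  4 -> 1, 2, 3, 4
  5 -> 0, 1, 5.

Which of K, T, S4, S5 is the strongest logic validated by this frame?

Reflexive (axiom T): yes — every world is R-related to itself.
Transitive (axiom 4): no — 0 R 2 and 2 R 1, but not 0 R 1.
Euclidean (axiom 5): no — 0 R 2 and 0 R 5, but not 2 R 5.
So F validates K, T; S4 would additionally require R to be transitive. The strongest is T.

T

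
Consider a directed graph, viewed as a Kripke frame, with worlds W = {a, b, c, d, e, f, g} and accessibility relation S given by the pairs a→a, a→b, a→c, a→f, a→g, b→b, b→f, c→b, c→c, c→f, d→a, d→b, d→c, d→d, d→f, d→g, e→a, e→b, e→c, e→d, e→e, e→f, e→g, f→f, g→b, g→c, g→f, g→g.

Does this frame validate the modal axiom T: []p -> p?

Yes

Axiom T corresponds to the accessibility relation being reflexive.
Reflexive: yes — every world is S-related to itself.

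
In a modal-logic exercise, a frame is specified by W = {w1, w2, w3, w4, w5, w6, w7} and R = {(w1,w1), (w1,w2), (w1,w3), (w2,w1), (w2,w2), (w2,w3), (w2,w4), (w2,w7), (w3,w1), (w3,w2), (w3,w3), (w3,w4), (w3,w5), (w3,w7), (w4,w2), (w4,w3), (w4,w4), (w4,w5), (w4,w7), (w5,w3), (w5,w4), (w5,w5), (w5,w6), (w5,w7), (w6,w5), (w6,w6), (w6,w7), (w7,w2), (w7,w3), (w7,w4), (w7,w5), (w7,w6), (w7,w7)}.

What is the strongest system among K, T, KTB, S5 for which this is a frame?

KTB

Reflexive (axiom T): yes — every world is R-related to itself.
Symmetric (axiom B): yes — every pair in R has its reverse in R.
Euclidean (axiom 5): no — w2 R w1 and w2 R w4, but not w1 R w4.
So F validates K, T, KTB; S5 would additionally require R to be Euclidean. The strongest is KTB.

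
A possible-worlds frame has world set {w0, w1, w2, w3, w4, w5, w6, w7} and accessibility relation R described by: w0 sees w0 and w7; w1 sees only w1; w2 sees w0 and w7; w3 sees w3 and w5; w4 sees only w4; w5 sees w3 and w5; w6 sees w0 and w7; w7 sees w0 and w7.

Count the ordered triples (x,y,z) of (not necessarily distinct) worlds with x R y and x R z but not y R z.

R is Euclidean; there are no such tuples.

0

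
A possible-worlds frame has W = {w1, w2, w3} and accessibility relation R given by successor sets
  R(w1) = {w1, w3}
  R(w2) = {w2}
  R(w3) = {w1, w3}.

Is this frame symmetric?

Symmetric: yes — every pair in R has its reverse in R.

Yes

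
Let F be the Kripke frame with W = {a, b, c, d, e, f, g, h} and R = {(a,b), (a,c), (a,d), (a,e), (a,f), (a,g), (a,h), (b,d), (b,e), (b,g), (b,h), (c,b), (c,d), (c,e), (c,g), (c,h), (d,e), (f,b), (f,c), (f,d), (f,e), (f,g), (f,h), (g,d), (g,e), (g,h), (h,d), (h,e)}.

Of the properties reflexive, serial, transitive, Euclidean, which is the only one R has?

Reflexive: no — a is not related to itself.
Serial: no — e has no R-successor.
Transitive: yes — every two-step R-path is closed by a direct edge.
Euclidean: no — a R b and a R c, but not b R c.
Only transitive holds.

transitive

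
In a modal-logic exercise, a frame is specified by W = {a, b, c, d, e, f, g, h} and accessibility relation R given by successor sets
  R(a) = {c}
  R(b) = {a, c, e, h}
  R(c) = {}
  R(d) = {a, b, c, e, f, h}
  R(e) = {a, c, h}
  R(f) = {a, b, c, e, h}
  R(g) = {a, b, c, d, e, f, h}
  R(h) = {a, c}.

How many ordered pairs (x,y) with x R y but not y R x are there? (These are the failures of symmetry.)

Enumerating: (a,c), (b,a), (b,c), (b,e), (b,h), (d,a), (d,b), (d,c), (d,e), (d,f), (d,h), (e,a), … and 16 more.
Total: 28.

28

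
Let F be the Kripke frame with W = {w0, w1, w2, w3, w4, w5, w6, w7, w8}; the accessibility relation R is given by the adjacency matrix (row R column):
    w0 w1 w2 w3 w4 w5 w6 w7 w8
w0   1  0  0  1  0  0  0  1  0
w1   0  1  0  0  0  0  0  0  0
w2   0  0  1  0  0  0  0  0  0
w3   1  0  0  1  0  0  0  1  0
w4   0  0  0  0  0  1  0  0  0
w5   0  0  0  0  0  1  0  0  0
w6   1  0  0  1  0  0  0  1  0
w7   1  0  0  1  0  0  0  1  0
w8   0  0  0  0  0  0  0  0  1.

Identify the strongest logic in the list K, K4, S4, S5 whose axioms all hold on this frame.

K4

Transitive (axiom 4): yes — every two-step R-path is closed by a direct edge.
Reflexive (axiom T): no — w4 is not related to itself.
Euclidean (axiom 5): yes — any two successors of a common world are R-related.
So F validates K, K4; S4 would additionally require R to be reflexive. The strongest is K4.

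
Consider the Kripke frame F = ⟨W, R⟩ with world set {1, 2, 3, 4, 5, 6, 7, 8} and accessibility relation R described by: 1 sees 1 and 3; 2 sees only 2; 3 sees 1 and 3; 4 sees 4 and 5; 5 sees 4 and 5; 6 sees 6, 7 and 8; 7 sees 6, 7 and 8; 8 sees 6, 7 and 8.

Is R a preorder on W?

Yes

Reflexive: yes — every world is R-related to itself.
Transitive: yes — every two-step R-path is closed by a direct edge.
So R is a preorder.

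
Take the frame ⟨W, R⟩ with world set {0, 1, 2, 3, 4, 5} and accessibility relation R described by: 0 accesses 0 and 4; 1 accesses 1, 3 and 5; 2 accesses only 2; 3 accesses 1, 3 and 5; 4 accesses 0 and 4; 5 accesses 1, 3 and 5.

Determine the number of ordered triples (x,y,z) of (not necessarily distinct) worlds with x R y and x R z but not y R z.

R is Euclidean; there are no such tuples.

0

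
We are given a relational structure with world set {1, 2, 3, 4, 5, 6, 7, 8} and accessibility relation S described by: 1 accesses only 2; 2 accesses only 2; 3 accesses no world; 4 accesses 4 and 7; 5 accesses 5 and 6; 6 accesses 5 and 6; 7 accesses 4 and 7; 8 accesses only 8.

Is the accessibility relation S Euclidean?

Euclidean: yes — any two successors of a common world are S-related.

Yes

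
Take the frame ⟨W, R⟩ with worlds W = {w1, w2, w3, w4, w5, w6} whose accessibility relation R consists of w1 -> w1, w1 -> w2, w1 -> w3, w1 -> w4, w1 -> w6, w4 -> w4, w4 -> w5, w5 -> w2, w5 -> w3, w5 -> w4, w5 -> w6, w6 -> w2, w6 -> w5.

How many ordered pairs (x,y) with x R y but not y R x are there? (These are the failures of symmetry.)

Enumerating: (w1,w2), (w1,w3), (w1,w4), (w1,w6), (w5,w2), (w5,w3), (w6,w2).

7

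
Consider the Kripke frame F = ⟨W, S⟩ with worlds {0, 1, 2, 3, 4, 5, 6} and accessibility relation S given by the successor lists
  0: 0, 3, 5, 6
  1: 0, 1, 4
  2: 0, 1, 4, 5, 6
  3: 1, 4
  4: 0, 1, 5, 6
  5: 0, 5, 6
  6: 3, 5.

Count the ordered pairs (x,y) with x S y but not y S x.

Enumerating: (0,3), (0,6), (1,0), (2,0), (2,1), (2,4), (2,5), (2,6), (3,1), (3,4), (4,0), (4,5), (4,6), (6,3).

14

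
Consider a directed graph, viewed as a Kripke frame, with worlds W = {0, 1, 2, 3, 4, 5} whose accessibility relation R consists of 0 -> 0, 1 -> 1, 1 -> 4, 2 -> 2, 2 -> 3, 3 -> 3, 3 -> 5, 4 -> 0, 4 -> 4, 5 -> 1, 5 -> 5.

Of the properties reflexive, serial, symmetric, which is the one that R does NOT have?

Reflexive: yes — every world is R-related to itself.
Serial: yes — every world has a successor (e.g. 0 R 0).
Symmetric: no — 1 R 4 but not 4 R 1.
Only symmetric fails.

symmetric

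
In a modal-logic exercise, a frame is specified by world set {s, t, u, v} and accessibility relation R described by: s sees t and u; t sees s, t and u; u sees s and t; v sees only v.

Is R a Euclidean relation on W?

No

Euclidean: no — s R u and s R u, but not u R u.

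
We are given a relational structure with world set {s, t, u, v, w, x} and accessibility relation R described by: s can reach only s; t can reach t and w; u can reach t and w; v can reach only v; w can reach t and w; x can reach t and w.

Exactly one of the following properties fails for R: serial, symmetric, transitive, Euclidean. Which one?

Serial: yes — every world has a successor (e.g. s R s).
Symmetric: no — u R t but not t R u.
Transitive: yes — every two-step R-path is closed by a direct edge.
Euclidean: yes — any two successors of a common world are R-related.
Only symmetric fails.

symmetric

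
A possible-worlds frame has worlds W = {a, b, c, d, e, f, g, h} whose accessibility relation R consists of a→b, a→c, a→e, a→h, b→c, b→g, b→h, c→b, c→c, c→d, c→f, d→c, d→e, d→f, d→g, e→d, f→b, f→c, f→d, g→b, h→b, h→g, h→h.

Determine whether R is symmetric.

Symmetric: no — a R b but not b R a.

No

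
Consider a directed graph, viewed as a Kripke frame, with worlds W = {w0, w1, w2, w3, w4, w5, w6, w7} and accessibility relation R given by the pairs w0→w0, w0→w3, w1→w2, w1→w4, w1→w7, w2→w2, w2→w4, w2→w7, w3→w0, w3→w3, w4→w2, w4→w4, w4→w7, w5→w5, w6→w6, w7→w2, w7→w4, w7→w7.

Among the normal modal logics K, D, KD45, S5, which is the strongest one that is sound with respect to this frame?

KD45

Serial (axiom D): yes — every world has a successor (e.g. w0 R w0).
Euclidean (axiom 5): yes — any two successors of a common world are R-related.
Transitive (axiom 4): yes — every two-step R-path is closed by a direct edge.
Reflexive (axiom T): no — w1 is not related to itself.
So F validates K, D, KD45; S5 would additionally require R to be reflexive. The strongest is KD45.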